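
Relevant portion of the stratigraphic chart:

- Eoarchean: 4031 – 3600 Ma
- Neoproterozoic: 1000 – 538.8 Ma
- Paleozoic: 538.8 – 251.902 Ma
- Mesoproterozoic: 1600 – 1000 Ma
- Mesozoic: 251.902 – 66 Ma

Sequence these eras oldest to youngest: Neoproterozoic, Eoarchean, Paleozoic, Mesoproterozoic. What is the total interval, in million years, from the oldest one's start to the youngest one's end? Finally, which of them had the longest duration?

Eoarchean, Mesoproterozoic, Neoproterozoic, Paleozoic; total span 3779.098 Myr; longest is Mesoproterozoic

From the excerpt: Neoproterozoic 1000–538.8; Eoarchean 4031–3600; Paleozoic 538.8–251.902; Mesoproterozoic 1600–1000 (Ma).
Larger Ma is earlier, so the oldest is Eoarchean and the youngest is Paleozoic; oldest to youngest: Eoarchean, Mesoproterozoic, Neoproterozoic, Paleozoic.
Oldest start 4031 minus youngest end 251.902 gives 3779.098 Myr overall.
Individual lengths (start − end): Neoproterozoic 461.2; Mesoproterozoic 600; Paleozoic 286.898; Eoarchean 431. The largest is Mesoproterozoic at 600 Myr.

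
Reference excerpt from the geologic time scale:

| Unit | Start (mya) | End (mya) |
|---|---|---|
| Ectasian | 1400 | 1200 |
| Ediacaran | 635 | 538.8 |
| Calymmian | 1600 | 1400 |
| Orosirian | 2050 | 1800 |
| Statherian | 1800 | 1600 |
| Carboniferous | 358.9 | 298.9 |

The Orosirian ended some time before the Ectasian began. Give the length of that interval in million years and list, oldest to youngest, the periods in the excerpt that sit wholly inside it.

400 million years; Statherian, Calymmian

The Orosirian closes at 1800 Ma and the Ectasian opens at 1400 Ma, so the interval is 1800 − 1400 = 400 Myr.
A period fits inside if it starts at or after 1800 Ma and ends at or before 1400 Ma; oldest first that gives Statherian, Calymmian.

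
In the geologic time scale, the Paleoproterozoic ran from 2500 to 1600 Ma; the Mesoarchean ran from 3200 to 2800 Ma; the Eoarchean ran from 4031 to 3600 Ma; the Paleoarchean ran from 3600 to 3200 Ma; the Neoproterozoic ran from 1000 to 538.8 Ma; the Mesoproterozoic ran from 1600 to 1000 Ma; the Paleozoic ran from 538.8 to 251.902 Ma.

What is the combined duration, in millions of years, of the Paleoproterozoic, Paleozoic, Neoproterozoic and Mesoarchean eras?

Each duration: Paleoproterozoic = 900; Paleozoic = 286.898; Neoproterozoic = 461.2; Mesoarchean = 400.
Sum: 900 + 286.898 + 461.2 + 400 = 2048.098 Myr.

2048.098 million years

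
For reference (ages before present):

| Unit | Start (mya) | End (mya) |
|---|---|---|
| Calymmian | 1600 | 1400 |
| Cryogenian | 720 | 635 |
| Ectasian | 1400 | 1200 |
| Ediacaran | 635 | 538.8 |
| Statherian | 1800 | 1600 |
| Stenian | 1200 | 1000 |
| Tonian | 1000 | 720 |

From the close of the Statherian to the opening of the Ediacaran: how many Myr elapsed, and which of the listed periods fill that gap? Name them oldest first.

965 million years; Calymmian, Ectasian, Stenian, Tonian, Cryogenian

The Statherian closes at 1600 Ma and the Ediacaran opens at 635 Ma, so the interval is 1600 − 635 = 965 Myr.
A period fits inside if it starts at or after 1600 Ma and ends at or before 635 Ma; oldest first that gives Calymmian, Ectasian, Stenian, Tonian, Cryogenian.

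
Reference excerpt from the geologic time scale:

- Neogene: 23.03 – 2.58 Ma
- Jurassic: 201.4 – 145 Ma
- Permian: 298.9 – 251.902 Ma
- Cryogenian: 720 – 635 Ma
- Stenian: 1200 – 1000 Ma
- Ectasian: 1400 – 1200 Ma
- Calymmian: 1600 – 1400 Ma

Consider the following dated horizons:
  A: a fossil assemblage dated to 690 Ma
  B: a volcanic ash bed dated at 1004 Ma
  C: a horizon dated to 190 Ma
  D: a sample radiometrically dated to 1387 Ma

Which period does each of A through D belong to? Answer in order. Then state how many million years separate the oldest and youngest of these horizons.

A — Cryogenian; B — Stenian; C — Jurassic; D — Ectasian; span 1197 million years

A: 690 Ma lies in 720–635 Ma, so Cryogenian.
B: 1004 Ma lies in 1200–1000 Ma, so Stenian.
C: 190 Ma lies in 201.4–145 Ma, so Jurassic.
D: 1387 Ma lies in 1400–1200 Ma, so Ectasian.
Oldest = 1387 Ma, youngest = 190 Ma → span 1197 Myr.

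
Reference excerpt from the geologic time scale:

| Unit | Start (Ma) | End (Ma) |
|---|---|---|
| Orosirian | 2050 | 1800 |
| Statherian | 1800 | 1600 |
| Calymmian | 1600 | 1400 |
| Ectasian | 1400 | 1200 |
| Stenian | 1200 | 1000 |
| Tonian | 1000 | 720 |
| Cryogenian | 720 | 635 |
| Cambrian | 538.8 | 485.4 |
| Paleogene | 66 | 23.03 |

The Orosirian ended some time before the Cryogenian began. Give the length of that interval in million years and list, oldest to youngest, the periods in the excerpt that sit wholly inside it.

1080 million years; Statherian, Calymmian, Ectasian, Stenian, Tonian

End of Orosirian = 1800 Ma; start of Cryogenian = 720 Ma.
Gap = 1800 − 720 = 1080 Myr.
Periods wholly inside 1800–720 Ma: Statherian (1800–1600), Calymmian (1600–1400), Ectasian (1400–1200), Stenian (1200–1000), Tonian (1000–720).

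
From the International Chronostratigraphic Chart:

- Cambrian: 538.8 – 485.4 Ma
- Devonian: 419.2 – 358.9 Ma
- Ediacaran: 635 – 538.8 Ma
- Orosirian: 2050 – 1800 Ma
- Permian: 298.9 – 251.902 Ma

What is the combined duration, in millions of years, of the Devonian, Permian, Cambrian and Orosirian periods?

Each duration: Devonian = 60.3; Permian = 46.998; Cambrian = 53.4; Orosirian = 250.
Sum: 60.3 + 46.998 + 53.4 + 250 = 410.698 Myr.

410.698 million years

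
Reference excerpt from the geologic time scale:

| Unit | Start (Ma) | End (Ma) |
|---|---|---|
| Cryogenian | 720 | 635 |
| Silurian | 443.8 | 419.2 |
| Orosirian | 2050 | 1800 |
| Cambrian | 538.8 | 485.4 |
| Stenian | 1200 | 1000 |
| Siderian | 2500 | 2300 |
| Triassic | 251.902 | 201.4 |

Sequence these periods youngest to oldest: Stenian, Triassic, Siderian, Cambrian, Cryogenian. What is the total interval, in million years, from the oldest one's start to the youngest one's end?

Triassic, Cambrian, Cryogenian, Stenian, Siderian; total span 2298.6 Myr

Start ages (Ma): Siderian 2500, Stenian 1200, Cryogenian 720, Cambrian 538.8, Triassic 251.902.
Ordered youngest to oldest: Triassic, Cambrian, Cryogenian, Stenian, Siderian.
Span = 2500 − 201.4 = 2298.6 Myr.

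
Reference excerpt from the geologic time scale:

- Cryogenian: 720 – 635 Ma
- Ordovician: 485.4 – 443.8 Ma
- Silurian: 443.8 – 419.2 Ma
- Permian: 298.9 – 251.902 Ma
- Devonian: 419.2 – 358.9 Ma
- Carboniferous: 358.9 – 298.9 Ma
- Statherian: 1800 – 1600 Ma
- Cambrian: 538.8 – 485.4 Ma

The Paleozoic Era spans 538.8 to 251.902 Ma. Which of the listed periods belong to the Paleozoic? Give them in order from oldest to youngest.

Cambrian, Ordovician, Silurian, Devonian, Carboniferous, Permian

Periods with both bounds inside 538.8–251.902 Ma: Cambrian (538.8–485.4), Ordovician (485.4–443.8), Silurian (443.8–419.2), Devonian (419.2–358.9), Carboniferous (358.9–298.9), Permian (298.9–251.902).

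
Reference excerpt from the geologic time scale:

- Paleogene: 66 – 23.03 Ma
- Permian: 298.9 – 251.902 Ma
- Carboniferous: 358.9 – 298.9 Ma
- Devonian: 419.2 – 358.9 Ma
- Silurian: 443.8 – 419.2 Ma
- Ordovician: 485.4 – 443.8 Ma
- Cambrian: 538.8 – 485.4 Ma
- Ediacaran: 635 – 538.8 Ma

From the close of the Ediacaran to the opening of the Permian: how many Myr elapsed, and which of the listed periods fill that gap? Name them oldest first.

239.9 million years; Cambrian, Ordovician, Silurian, Devonian, Carboniferous

The Ediacaran closes at 538.8 Ma and the Permian opens at 298.9 Ma, so the interval is 538.8 − 298.9 = 239.9 Myr.
A period fits inside if it starts at or after 538.8 Ma and ends at or before 298.9 Ma; oldest first that gives Cambrian, Ordovician, Silurian, Devonian, Carboniferous.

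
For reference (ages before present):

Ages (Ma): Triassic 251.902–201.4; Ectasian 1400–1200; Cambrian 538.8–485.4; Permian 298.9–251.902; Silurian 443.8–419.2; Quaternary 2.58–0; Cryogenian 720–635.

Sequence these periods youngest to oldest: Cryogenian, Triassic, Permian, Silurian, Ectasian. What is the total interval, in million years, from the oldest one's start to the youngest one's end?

Start ages (Ma): Ectasian 1400, Cryogenian 720, Silurian 443.8, Permian 298.9, Triassic 251.902.
Ordered youngest to oldest: Triassic, Permian, Silurian, Cryogenian, Ectasian.
Span = 1400 − 201.4 = 1198.6 Myr.

Triassic, Permian, Silurian, Cryogenian, Ectasian; total span 1198.6 Myr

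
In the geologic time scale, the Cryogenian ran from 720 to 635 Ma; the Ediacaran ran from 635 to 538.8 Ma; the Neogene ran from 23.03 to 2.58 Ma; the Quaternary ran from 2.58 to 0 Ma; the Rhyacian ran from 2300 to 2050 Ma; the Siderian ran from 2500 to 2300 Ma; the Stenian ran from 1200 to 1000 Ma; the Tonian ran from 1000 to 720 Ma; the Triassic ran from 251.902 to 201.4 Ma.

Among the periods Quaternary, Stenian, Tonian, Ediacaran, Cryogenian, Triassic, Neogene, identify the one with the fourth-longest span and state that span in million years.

Start − end for each: Quaternary 2.58 − 0 = 2.58; Stenian 1200 − 1000 = 200; Tonian 1000 − 720 = 280; Ediacaran 635 − 538.8 = 96.2; Cryogenian 720 − 635 = 85; Triassic 251.902 − 201.4 = 50.502; Neogene 23.03 − 2.58 = 20.45.
Ranking these from longest: Tonian > Stenian > Ediacaran > Cryogenian > Triassic > Neogene > Quaternary.
Position 4 in that ranking is Cryogenian, which lasted 85 Myr.

Cryogenian, 85 million years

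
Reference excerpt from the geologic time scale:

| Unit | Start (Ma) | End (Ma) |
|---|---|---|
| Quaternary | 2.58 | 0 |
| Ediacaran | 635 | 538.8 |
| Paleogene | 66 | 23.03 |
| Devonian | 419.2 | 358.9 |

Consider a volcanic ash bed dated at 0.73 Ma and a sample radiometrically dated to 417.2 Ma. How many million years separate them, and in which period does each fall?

Elapsed time: 417.2 − 0.73 = 416.47 Myr.
0.73 Ma lies within 2.58–0 Ma: Quaternary.
417.2 Ma lies within 419.2–358.9 Ma: Devonian.

416.47 million years apart; the first in the Quaternary, the second in the Devonian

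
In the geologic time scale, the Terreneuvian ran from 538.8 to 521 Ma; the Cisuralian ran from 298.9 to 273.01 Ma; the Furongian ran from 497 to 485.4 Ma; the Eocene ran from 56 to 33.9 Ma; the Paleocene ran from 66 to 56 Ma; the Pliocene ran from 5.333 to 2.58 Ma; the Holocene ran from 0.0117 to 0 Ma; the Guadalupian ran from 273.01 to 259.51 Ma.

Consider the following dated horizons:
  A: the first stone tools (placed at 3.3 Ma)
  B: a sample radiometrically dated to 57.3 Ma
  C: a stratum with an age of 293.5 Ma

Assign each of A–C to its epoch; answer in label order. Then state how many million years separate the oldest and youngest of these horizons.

A — Pliocene; B — Paleocene; C — Cisuralian; span 290.2 million years

A: 3.3 Ma lies in 5.333–2.58 Ma, so Pliocene.
B: 57.3 Ma lies in 66–56 Ma, so Paleocene.
C: 293.5 Ma lies in 298.9–273.01 Ma, so Cisuralian.
Oldest = 293.5 Ma, youngest = 3.3 Ma → span 290.2 Myr.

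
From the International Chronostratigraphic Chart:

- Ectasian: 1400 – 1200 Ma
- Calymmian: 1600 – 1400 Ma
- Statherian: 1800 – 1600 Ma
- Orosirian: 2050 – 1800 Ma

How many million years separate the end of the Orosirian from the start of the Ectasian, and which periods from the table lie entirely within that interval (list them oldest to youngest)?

400 million years; Statherian, Calymmian

End of Orosirian = 1800 Ma; start of Ectasian = 1400 Ma.
Gap = 1800 − 1400 = 400 Myr.
Periods wholly inside 1800–1400 Ma: Statherian (1800–1600), Calymmian (1600–1400).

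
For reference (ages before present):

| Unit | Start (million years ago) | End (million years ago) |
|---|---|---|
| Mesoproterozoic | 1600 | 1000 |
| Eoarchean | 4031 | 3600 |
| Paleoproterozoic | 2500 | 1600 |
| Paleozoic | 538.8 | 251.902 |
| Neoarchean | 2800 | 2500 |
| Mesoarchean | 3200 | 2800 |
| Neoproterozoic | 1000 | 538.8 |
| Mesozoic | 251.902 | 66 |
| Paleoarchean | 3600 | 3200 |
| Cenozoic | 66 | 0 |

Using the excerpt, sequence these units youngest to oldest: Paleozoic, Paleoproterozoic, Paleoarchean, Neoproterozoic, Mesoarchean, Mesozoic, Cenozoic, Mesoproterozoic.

Sorting by start age (ascending Ma, since larger Ma = older): Cenozoic start 66, Mesozoic start 251.902, Paleozoic start 538.8, Neoproterozoic start 1000, Mesoproterozoic start 1600, Paleoproterozoic start 2500, Mesoarchean start 3200, Paleoarchean start 3600.

Cenozoic, Mesozoic, Paleozoic, Neoproterozoic, Mesoproterozoic, Paleoproterozoic, Mesoarchean, Paleoarchean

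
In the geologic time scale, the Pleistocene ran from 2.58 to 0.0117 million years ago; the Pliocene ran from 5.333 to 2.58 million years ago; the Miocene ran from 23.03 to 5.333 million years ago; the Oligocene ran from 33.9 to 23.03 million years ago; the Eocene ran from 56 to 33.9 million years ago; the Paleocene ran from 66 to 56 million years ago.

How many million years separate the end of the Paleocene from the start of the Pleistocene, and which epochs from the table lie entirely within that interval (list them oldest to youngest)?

53.42 million years; Eocene, Oligocene, Miocene, Pliocene

The Paleocene closes at 56 Ma and the Pleistocene opens at 2.58 Ma, so the interval is 56 − 2.58 = 53.42 Myr.
An epoch fits inside if it starts at or after 56 Ma and ends at or before 2.58 Ma; oldest first that gives Eocene, Oligocene, Miocene, Pliocene.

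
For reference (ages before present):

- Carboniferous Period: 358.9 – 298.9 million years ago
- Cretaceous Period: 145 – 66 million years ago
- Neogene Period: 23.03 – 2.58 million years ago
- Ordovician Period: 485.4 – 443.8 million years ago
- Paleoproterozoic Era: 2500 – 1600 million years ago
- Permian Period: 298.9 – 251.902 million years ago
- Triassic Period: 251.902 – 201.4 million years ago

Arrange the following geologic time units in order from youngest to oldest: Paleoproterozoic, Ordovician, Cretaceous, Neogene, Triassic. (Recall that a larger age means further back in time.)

Neogene, Cretaceous, Triassic, Ordovician, Paleoproterozoic

Sorting by start age (ascending Ma, since larger Ma = older): Neogene start 23.03, Cretaceous start 145, Triassic start 251.902, Ordovician start 485.4, Paleoproterozoic start 2500.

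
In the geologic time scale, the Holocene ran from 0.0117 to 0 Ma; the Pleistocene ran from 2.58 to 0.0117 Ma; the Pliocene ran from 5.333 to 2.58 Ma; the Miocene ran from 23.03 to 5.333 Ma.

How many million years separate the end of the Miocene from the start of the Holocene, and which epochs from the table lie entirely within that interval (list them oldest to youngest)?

5.3213 million years; Pliocene, Pleistocene

End of Miocene = 5.333 Ma; start of Holocene = 0.0117 Ma.
Gap = 5.333 − 0.0117 = 5.3213 Myr.
Epochs wholly inside 5.333–0.0117 Ma: Pliocene (5.333–2.58), Pleistocene (2.58–0.0117).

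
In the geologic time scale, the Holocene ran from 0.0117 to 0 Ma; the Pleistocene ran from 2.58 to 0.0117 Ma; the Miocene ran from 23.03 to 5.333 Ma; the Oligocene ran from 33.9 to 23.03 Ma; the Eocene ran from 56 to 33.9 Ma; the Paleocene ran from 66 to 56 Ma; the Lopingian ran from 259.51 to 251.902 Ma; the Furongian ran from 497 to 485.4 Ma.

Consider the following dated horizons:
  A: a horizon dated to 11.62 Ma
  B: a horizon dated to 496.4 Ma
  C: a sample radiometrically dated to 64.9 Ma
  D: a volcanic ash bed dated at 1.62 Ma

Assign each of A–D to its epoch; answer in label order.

A: 11.62 Ma lies in 23.03–5.333 Ma, so Miocene.
B: 496.4 Ma lies in 497–485.4 Ma, so Furongian.
C: 64.9 Ma lies in 66–56 Ma, so Paleocene.
D: 1.62 Ma lies in 2.58–0.0117 Ma, so Pleistocene.

A — Miocene; B — Furongian; C — Paleocene; D — Pleistocene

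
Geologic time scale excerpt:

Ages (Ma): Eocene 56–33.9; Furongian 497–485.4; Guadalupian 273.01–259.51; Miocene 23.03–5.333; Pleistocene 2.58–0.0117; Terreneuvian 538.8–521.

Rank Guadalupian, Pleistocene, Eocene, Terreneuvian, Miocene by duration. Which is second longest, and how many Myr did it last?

Start − end for each: Guadalupian 273.01 − 259.51 = 13.5; Pleistocene 2.58 − 0.0117 = 2.5683; Eocene 56 − 33.9 = 22.1; Terreneuvian 538.8 − 521 = 17.8; Miocene 23.03 − 5.333 = 17.697.
Ranking these from longest: Eocene > Terreneuvian > Miocene > Guadalupian > Pleistocene.
Position 2 in that ranking is Terreneuvian, which lasted 17.8 Myr.

Terreneuvian, 17.8 million years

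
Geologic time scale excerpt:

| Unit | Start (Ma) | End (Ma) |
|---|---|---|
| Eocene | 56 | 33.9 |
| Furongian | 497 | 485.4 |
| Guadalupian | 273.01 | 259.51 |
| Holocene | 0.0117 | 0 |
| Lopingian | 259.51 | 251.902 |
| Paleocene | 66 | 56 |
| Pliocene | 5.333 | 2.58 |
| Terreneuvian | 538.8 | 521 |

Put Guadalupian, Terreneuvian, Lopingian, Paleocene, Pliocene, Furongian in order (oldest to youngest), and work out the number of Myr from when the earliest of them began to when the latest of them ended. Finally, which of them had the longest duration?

Terreneuvian, Furongian, Guadalupian, Lopingian, Paleocene, Pliocene; total span 536.22 Myr; longest is Terreneuvian

From the excerpt: Guadalupian 273.01–259.51; Terreneuvian 538.8–521; Lopingian 259.51–251.902; Paleocene 66–56; Pliocene 5.333–2.58; Furongian 497–485.4 (Ma).
Larger Ma is earlier, so the oldest is Terreneuvian and the youngest is Pliocene; oldest to youngest: Terreneuvian, Furongian, Guadalupian, Lopingian, Paleocene, Pliocene.
Oldest start 538.8 minus youngest end 2.58 gives 536.22 Myr overall.
Individual lengths (start − end): Terreneuvian 17.8; Paleocene 10; Lopingian 7.608; Pliocene 2.753; Guadalupian 13.5; Furongian 11.6. The largest is Terreneuvian at 17.8 Myr.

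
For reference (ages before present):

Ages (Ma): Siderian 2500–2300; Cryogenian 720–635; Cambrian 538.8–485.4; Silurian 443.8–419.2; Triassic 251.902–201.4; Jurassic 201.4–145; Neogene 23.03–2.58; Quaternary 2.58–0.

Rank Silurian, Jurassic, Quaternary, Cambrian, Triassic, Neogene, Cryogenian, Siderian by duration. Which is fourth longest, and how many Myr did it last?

Durations: Silurian 24.6; Jurassic 56.4; Quaternary 2.58; Cambrian 53.4; Triassic 50.502; Neogene 20.45; Cryogenian 85; Siderian 200 Myr.
Sorted longest-first: Siderian (200), Cryogenian (85), Jurassic (56.4), Cambrian (53.4), Triassic (50.502), Silurian (24.6), Neogene (20.45), Quaternary (2.58).
The fourth longest is Cambrian at 53.4 Myr.

Cambrian, 53.4 million years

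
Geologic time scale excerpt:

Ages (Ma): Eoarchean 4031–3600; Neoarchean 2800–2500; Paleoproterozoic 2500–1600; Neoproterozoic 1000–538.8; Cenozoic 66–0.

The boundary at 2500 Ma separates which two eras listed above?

Neoarchean and Paleoproterozoic

The Neoarchean ends at 2500 Ma and the Paleoproterozoic begins at 2500 Ma, so they share that boundary.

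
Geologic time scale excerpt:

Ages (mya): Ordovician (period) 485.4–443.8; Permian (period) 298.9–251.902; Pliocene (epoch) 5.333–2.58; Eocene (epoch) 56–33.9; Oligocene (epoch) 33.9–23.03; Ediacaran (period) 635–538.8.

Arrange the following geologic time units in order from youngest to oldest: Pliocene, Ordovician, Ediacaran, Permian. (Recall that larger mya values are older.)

Pliocene → Permian → Ordovician → Ediacaran

Read off each span (Ma): Pliocene 5.333–2.58; Ordovician 485.4–443.8; Ediacaran 635–538.8; Permian 298.9–251.902.
Larger Ma is older, so oldest→youngest is Ediacaran, Ordovician, Permian, Pliocene; reverse it for youngest→oldest.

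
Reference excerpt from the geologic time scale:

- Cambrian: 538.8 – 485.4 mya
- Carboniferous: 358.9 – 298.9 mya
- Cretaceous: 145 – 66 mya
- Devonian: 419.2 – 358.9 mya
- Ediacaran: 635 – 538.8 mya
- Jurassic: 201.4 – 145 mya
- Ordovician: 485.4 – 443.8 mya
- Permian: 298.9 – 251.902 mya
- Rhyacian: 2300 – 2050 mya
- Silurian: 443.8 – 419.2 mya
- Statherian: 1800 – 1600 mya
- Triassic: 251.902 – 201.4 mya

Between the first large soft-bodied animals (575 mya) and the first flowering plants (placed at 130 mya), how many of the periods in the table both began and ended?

575 Ma sits inside the Ediacaran (635–538.8) and 130 Ma inside the Cretaceous (145–66); neither of those is wholly between the two dates.
The listed periods lying completely between them are Cambrian, Ordovician, Silurian, Devonian, Carboniferous, Permian, Triassic, Jurassic — 8 in all.

8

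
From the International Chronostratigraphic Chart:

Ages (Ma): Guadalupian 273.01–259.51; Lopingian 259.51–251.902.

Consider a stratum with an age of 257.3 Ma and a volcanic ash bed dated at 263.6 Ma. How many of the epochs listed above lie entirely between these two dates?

0

The older date is 263.6 Ma and the younger is 257.3 Ma.
No epoch both begins after 263.6 Ma and ends before 257.3 Ma, so the count is 0.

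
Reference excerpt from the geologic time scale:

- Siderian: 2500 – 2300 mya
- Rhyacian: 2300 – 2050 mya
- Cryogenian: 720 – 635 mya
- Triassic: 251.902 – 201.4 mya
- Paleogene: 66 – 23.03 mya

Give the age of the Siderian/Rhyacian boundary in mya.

The Siderian ends and the Rhyacian begins at 2300 mya.

2300 mya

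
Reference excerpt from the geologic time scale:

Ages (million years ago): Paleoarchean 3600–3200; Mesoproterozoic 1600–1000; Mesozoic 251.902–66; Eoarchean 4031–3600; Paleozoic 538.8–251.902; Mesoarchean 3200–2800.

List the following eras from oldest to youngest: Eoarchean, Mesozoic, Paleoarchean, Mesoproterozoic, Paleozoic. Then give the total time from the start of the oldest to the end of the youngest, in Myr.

Eoarchean, Paleoarchean, Mesoproterozoic, Paleozoic, Mesozoic; total span 3965 Myr

From the excerpt: Eoarchean 4031–3600; Mesozoic 251.902–66; Paleoarchean 3600–3200; Mesoproterozoic 1600–1000; Paleozoic 538.8–251.902 (Ma).
Larger Ma is earlier, so the oldest is Eoarchean and the youngest is Mesozoic; oldest to youngest: Eoarchean, Paleoarchean, Mesoproterozoic, Paleozoic, Mesozoic.
Oldest start 4031 minus youngest end 66 gives 3965 Myr overall.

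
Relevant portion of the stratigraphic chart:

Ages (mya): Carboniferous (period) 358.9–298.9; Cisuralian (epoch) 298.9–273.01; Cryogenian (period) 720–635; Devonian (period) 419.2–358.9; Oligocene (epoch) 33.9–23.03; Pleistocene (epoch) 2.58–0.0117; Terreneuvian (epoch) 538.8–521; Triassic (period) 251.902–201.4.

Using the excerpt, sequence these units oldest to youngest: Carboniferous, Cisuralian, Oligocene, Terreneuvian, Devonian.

Read off each span (Ma): Carboniferous 358.9–298.9; Cisuralian 298.9–273.01; Oligocene 33.9–23.03; Terreneuvian 538.8–521; Devonian 419.2–358.9.
Larger Ma is older, so oldest→youngest is Terreneuvian, Devonian, Carboniferous, Cisuralian, Oligocene.

Terreneuvian, Devonian, Carboniferous, Cisuralian, Oligocene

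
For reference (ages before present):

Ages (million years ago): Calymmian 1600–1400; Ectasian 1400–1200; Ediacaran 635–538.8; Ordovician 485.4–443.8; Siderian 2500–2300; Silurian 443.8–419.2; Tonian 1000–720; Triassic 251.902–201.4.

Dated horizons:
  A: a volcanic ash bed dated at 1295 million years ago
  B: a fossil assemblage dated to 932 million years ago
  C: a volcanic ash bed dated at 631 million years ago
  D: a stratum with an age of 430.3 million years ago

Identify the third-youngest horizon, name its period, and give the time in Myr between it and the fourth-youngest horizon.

B, in the Tonian; 363 million years to A

Smaller Ma means younger, so youngest first: D 430.3 < C 631 < B 932 < A 1295.
Counting 3 along gives B (932 Ma); the excerpt puts that inside the Tonian, 1000–720 Ma.
Next in line is A (1295 Ma), and 1295 − 932 = 363 Myr.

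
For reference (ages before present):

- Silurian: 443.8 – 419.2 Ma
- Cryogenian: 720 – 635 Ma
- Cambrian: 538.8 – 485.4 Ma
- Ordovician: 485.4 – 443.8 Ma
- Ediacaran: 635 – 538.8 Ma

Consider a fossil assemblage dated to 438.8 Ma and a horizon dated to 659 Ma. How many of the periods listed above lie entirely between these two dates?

3

659 Ma sits inside the Cryogenian (720–635) and 438.8 Ma inside the Silurian (443.8–419.2); neither of those is wholly between the two dates.
The listed periods lying completely between them are Ediacaran, Cambrian, Ordovician — 3 in all.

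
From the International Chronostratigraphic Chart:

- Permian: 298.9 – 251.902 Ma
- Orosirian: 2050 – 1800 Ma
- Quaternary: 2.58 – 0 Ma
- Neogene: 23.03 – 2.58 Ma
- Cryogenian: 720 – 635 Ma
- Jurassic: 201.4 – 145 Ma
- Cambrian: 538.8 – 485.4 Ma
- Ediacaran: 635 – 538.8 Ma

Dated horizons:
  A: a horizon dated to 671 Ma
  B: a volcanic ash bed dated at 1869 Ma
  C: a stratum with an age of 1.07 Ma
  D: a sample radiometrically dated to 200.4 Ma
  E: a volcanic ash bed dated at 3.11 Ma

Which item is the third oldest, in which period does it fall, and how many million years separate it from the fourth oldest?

D, in the Jurassic; 197.29 million years to E

Sorted oldest-first by Ma: B (1869), A (671), D (200.4), E (3.11), C (1.07).
The third oldest is D at 200.4 Ma, which lies in 201.4–145 Ma: the Jurassic.
The fourth oldest is E at 3.11 Ma; separation = |200.4 − 3.11| = 197.29 Myr.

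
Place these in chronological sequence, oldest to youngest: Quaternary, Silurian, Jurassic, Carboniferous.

Silurian → Carboniferous → Jurassic → Quaternary

Era membership (oldest first within each) — Paleozoic: Silurian, Carboniferous; Mesozoic: Jurassic; Cenozoic: Quaternary. Paleozoic precedes Mesozoic, which precedes Cenozoic. Concatenating the groups in that era order gives oldest to youngest directly.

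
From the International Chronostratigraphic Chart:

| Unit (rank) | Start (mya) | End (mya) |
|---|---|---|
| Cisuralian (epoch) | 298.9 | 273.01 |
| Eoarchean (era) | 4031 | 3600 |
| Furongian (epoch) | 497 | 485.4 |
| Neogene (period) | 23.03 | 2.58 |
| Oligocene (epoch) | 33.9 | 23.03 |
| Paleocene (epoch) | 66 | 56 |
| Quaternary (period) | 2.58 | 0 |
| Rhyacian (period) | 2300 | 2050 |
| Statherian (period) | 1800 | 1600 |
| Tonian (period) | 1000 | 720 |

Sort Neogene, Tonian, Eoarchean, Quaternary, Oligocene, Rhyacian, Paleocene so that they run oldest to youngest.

Read off each span (Ma): Neogene 23.03–2.58; Tonian 1000–720; Eoarchean 4031–3600; Quaternary 2.58–0; Oligocene 33.9–23.03; Rhyacian 2300–2050; Paleocene 66–56.
Larger Ma is older, so oldest→youngest is Eoarchean, Rhyacian, Tonian, Paleocene, Oligocene, Neogene, Quaternary.

Eoarchean, Rhyacian, Tonian, Paleocene, Oligocene, Neogene, Quaternary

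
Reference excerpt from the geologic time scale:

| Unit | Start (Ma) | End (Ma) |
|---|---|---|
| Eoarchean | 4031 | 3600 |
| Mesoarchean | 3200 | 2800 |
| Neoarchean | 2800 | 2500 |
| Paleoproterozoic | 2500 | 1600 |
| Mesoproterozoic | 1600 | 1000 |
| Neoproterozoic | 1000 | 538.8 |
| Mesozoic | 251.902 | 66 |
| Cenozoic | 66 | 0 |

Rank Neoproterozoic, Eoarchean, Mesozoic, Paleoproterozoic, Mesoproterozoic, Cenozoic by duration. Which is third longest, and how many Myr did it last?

Neoproterozoic, 461.2 million years

Durations: Neoproterozoic 461.2; Eoarchean 431; Mesozoic 185.902; Paleoproterozoic 900; Mesoproterozoic 600; Cenozoic 66 Myr.
Sorted longest-first: Paleoproterozoic (900), Mesoproterozoic (600), Neoproterozoic (461.2), Eoarchean (431), Mesozoic (185.902), Cenozoic (66).
The third longest is Neoproterozoic at 461.2 Myr.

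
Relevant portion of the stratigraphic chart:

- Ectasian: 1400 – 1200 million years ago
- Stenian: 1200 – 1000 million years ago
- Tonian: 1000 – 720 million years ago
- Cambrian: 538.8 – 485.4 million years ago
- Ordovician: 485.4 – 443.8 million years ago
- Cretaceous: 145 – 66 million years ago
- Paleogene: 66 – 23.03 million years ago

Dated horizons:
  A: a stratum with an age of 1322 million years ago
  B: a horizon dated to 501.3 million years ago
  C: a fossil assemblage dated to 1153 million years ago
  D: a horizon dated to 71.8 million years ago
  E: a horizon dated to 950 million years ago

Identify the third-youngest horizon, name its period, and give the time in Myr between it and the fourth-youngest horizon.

E, in the Tonian; 203 million years to C

Sorted youngest-first by Ma: D (71.8), B (501.3), E (950), C (1153), A (1322).
The third youngest is E at 950 Ma, which lies in 1000–720 Ma: the Tonian.
The fourth youngest is C at 1153 Ma; separation = |950 − 1153| = 203 Myr.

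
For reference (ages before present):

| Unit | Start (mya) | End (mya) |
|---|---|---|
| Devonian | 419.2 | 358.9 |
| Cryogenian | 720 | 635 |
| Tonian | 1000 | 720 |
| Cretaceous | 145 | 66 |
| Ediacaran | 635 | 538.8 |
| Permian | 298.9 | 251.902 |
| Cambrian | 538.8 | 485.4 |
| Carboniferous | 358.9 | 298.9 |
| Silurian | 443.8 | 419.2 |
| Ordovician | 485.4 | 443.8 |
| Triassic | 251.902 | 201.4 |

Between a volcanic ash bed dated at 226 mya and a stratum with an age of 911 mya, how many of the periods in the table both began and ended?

911 Ma sits inside the Tonian (1000–720) and 226 Ma inside the Triassic (251.902–201.4); neither of those is wholly between the two dates.
The listed periods lying completely between them are Cryogenian, Ediacaran, Cambrian, Ordovician, Silurian, Devonian, Carboniferous, Permian — 8 in all.

8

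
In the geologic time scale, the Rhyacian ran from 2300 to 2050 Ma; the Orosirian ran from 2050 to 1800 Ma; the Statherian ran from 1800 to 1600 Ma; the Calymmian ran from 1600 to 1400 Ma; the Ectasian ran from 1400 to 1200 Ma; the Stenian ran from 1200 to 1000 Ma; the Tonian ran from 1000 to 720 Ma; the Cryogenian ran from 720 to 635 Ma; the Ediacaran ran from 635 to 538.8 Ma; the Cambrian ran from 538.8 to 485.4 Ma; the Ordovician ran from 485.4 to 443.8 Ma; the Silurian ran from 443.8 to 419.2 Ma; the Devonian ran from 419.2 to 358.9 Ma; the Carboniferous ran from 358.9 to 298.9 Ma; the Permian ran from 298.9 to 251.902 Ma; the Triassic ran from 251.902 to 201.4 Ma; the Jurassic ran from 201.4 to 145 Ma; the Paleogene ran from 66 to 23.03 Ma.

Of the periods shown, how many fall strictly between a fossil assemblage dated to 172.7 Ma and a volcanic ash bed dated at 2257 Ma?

2257 Ma sits inside the Rhyacian (2300–2050) and 172.7 Ma inside the Jurassic (201.4–145); neither of those is wholly between the two dates.
The listed periods lying completely between them are Orosirian, Statherian, Calymmian, Ectasian, Stenian, Tonian, Cryogenian, Ediacaran, Cambrian, Ordovician, Silurian, Devonian, Carboniferous, Permian, Triassic — 15 in all.

15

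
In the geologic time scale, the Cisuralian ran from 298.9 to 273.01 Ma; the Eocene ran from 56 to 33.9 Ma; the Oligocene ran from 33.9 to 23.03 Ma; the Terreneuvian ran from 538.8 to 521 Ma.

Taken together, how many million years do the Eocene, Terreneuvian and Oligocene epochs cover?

50.77 million years

Each duration: Eocene = 22.1; Terreneuvian = 17.8; Oligocene = 10.87.
Sum: 22.1 + 17.8 + 10.87 = 50.77 Myr.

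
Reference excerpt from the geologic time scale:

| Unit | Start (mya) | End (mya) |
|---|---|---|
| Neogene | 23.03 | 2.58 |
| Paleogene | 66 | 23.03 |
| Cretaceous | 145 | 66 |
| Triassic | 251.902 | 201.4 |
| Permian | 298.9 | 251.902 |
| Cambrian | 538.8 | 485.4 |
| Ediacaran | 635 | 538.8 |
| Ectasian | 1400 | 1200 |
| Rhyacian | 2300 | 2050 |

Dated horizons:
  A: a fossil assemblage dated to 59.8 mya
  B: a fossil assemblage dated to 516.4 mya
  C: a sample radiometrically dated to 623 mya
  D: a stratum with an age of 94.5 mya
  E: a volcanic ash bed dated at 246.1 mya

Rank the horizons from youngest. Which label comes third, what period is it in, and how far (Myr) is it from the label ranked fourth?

E, in the Triassic; 270.3 million years to B

Sorted youngest-first by Ma: A (59.8), D (94.5), E (246.1), B (516.4), C (623).
The third youngest is E at 246.1 Ma, which lies in 251.902–201.4 Ma: the Triassic.
The fourth youngest is B at 516.4 Ma; separation = |246.1 − 516.4| = 270.3 Myr.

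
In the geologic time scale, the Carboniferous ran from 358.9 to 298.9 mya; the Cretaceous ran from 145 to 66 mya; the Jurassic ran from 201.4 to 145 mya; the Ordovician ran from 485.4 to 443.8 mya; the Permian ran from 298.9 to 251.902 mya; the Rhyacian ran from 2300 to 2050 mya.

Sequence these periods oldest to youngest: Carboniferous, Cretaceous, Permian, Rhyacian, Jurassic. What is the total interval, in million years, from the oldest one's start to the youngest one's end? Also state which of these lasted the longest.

Rhyacian → Carboniferous → Permian → Jurassic → Cretaceous; total span 2234 Myr; longest is Rhyacian

From the excerpt: Carboniferous 358.9–298.9; Cretaceous 145–66; Permian 298.9–251.902; Rhyacian 2300–2050; Jurassic 201.4–145 (Ma).
Larger Ma is earlier, so the oldest is Rhyacian and the youngest is Cretaceous; oldest to youngest: Rhyacian, Carboniferous, Permian, Jurassic, Cretaceous.
Oldest start 2300 minus youngest end 66 gives 2234 Myr overall.
Individual lengths (start − end): Permian 46.998; Jurassic 56.4; Carboniferous 60; Rhyacian 250; Cretaceous 79. The largest is Rhyacian at 250 Myr.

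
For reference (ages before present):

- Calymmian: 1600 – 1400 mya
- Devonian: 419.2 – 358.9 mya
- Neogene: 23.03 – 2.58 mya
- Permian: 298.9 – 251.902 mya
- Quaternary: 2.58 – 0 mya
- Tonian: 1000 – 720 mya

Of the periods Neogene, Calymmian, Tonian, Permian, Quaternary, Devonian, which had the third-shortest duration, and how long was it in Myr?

Permian, 46.998 million years

Durations: Neogene 20.45; Calymmian 200; Tonian 280; Permian 46.998; Quaternary 2.58; Devonian 60.3 Myr.
Sorted shortest-first: Quaternary (2.58), Neogene (20.45), Permian (46.998), Devonian (60.3), Calymmian (200), Tonian (280).
The third shortest is Permian at 46.998 Myr.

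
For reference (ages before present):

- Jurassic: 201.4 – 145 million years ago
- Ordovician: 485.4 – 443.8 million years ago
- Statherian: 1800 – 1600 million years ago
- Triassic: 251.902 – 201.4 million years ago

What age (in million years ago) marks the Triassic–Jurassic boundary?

201.4 million years ago

The Triassic ends and the Jurassic begins at 201.4 million years ago.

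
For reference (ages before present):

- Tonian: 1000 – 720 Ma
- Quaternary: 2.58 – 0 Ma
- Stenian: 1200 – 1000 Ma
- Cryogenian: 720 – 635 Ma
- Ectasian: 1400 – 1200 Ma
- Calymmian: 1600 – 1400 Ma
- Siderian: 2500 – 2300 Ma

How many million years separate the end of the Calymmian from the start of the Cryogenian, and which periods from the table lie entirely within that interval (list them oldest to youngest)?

The Calymmian closes at 1400 Ma and the Cryogenian opens at 720 Ma, so the interval is 1400 − 720 = 680 Myr.
A period fits inside if it starts at or after 1400 Ma and ends at or before 720 Ma; oldest first that gives Ectasian, Stenian, Tonian.

680 million years; Ectasian, Stenian, Tonian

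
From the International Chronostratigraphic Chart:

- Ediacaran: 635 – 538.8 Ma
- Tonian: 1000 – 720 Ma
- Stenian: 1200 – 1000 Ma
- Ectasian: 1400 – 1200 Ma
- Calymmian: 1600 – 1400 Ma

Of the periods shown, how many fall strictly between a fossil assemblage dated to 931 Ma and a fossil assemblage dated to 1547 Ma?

2

The older date is 1547 Ma and the younger is 931 Ma.
Periods with start < 1547 and end > 931 Ma: Ectasian (1400–1200), Stenian (1200–1000).
That is 2 complete periods.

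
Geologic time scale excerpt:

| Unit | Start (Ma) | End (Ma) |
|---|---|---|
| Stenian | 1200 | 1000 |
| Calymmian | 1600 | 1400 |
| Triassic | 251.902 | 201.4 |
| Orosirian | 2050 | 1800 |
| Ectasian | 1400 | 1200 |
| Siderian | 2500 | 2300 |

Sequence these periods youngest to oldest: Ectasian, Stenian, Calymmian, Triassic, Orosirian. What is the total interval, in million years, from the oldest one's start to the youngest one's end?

From the excerpt: Ectasian 1400–1200; Stenian 1200–1000; Calymmian 1600–1400; Triassic 251.902–201.4; Orosirian 2050–1800 (Ma).
Larger Ma is earlier, so the oldest is Orosirian and the youngest is Triassic; youngest to oldest: Triassic, Stenian, Ectasian, Calymmian, Orosirian.
Oldest start 2050 minus youngest end 201.4 gives 1848.6 Myr overall.

Triassic → Stenian → Ectasian → Calymmian → Orosirian; total span 1848.6 Myr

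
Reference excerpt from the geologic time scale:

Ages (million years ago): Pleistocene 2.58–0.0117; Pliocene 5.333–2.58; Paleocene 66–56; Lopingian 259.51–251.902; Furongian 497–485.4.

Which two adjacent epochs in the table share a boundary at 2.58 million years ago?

The Pliocene ends at 2.58 million years ago and the Pleistocene begins at 2.58 million years ago, so they share that boundary.

Pliocene and Pleistocene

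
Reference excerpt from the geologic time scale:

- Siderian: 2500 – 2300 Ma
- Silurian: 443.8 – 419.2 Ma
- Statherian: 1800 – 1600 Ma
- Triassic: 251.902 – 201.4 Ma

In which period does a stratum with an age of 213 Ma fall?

Triassic

213 Ma lies between 251.902 and 201.4 Ma, so it falls in the Triassic.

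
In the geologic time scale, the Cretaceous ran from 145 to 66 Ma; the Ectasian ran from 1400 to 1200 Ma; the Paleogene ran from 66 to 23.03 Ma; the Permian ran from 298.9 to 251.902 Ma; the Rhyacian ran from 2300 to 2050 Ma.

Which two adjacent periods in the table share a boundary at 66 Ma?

Cretaceous and Paleogene

The Cretaceous ends at 66 Ma and the Paleogene begins at 66 Ma, so they share that boundary.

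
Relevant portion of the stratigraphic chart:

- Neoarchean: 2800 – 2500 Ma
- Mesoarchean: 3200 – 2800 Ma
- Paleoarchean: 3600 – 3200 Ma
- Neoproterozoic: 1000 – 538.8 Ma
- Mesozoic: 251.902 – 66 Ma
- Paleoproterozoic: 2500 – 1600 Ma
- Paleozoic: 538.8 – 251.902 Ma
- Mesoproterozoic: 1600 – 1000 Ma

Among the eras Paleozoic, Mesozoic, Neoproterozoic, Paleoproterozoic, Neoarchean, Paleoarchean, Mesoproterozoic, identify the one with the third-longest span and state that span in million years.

Start − end for each: Paleozoic 538.8 − 251.902 = 286.898; Mesozoic 251.902 − 66 = 185.902; Neoproterozoic 1000 − 538.8 = 461.2; Paleoproterozoic 2500 − 1600 = 900; Neoarchean 2800 − 2500 = 300; Paleoarchean 3600 − 3200 = 400; Mesoproterozoic 1600 − 1000 = 600.
Ranking these from longest: Paleoproterozoic > Mesoproterozoic > Neoproterozoic > Paleoarchean > Neoarchean > Paleozoic > Mesozoic.
Position 3 in that ranking is Neoproterozoic, which lasted 461.2 Myr.

Neoproterozoic, 461.2 million years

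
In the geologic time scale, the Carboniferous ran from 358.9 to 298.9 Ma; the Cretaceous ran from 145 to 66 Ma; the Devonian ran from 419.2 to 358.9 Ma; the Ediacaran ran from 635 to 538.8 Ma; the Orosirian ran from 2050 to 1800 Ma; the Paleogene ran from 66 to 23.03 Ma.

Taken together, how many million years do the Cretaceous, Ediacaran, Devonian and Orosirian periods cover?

Duration is start − end for each: (145 − 66) + (635 − 538.8) + (419.2 − 358.9) + (2050 − 1800).
That is 79 + 96.2 + 60.3 + 250, which totals 485.5 million years.

485.5 million years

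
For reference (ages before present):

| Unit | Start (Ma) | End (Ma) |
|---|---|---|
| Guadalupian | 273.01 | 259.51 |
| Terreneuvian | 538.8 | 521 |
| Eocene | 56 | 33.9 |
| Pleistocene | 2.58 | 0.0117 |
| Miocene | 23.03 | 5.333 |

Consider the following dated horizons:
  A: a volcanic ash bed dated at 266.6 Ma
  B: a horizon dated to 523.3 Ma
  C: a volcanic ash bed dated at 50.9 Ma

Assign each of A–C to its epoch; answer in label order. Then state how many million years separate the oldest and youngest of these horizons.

A — Guadalupian; B — Terreneuvian; C — Eocene; span 472.4 million years

A: 266.6 Ma lies in 273.01–259.51 Ma, so Guadalupian.
B: 523.3 Ma lies in 538.8–521 Ma, so Terreneuvian.
C: 50.9 Ma lies in 56–33.9 Ma, so Eocene.
Oldest = 523.3 Ma, youngest = 50.9 Ma → span 472.4 Myr.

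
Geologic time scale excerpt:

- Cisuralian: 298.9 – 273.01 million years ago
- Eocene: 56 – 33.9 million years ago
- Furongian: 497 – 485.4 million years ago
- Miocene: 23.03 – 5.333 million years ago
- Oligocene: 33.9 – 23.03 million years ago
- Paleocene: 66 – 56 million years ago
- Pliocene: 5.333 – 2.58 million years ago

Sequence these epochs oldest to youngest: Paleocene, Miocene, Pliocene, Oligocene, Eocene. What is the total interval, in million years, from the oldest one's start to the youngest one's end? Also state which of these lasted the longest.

Paleocene → Eocene → Oligocene → Miocene → Pliocene; total span 63.42 Myr; longest is Eocene

From the excerpt: Paleocene 66–56; Miocene 23.03–5.333; Pliocene 5.333–2.58; Oligocene 33.9–23.03; Eocene 56–33.9 (Ma).
Larger Ma is earlier, so the oldest is Paleocene and the youngest is Pliocene; oldest to youngest: Paleocene, Eocene, Oligocene, Miocene, Pliocene.
Oldest start 66 minus youngest end 2.58 gives 63.42 Myr overall.
Individual lengths (start − end): Oligocene 10.87; Eocene 22.1; Pliocene 2.753; Paleocene 10; Miocene 17.697. The largest is Eocene at 22.1 Myr.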